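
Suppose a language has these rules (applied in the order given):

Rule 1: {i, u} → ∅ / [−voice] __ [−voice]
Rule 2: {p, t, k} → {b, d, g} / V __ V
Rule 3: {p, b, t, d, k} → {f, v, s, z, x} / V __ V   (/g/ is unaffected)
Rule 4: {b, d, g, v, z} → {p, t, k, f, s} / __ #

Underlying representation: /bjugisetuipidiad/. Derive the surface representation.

Rule 1 (high vowel syncope): no segment meets the environment; /bjugisetuipidiad/ is unchanged.
Rule 2 (intervocalic voicing): /t/ is a voiceless stop between vowels /e/ and /u/, so it voices to [d]. /p/ is a voiceless stop between vowels /i/ and /i/, so it voices to [b]. /bjugisetuipidiad/ → bjugiseduibidiad.
Rule 3 (intervocalic spirantization): /d/ is a stop between vowels /e/ and /u/, so it spirantizes to the fricative [z]. /b/ is a stop between vowels /i/ and /i/, so it spirantizes to the fricative [v]. /d/ is a stop between vowels /i/ and /i/, so it spirantizes to the fricative [z]. /bjugiseduibidiad/ → bjugisezuiviziad.
Rule 4 (final devoicing): /d/ is a voiced obstruent in word-final position, so it devoices to [t]. /bjugisezuiviziad/ → bjugisezuiviziat.

bjugisezuiviziat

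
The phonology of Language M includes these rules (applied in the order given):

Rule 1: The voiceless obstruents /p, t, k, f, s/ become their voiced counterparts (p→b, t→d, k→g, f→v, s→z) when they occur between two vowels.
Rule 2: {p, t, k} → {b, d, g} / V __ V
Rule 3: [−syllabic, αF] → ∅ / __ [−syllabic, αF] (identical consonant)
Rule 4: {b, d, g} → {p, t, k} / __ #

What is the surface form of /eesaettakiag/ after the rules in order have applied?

Rule 1 (intervocalic voicing): /s/ is a voiceless obstruent between vowels /e/ and /a/, so it voices to [z]. /k/ is a voiceless obstruent between vowels /a/ and /i/, so it voices to [g]. /eesaettakiag/ → eezaettagiag.
Rule 2 (intervocalic voicing): no segment meets the environment; /eezaettagiag/ is unchanged.
Rule 3 (degemination): /tt/ is a geminate; the first /t/ deletes. /eezaettagiag/ → eezaetagiag.
Rule 4 (final devoicing): /g/ is a voiced stop in word-final position, so it devoices to [k]. /eezaetagiag/ → eezaetagiak.

eezaetagiak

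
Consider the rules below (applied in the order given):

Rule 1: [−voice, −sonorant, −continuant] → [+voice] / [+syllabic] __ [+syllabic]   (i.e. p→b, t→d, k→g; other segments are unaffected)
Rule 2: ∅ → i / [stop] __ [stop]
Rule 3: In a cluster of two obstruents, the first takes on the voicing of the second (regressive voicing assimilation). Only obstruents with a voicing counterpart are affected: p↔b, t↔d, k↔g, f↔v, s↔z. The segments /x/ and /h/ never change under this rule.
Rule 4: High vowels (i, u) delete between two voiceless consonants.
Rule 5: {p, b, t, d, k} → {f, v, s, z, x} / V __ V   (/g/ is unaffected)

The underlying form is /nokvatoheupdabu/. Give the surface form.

Rule 1 (intervocalic voicing): /t/ is a voiceless stop between vowels /a/ and /o/, so it voices to [d]. /nokvatoheupdabu/ → nokvadoheupdabu.
Rule 2 (stop-cluster i-epenthesis): /p/ and /d/ form a stop–stop cluster, so [i] is inserted between them. /nokvadoheupdabu/ → nokvadoheupidabu.
Rule 3 (regressive voicing assimilation): /k/ precedes the voiced obstruent /v/, so it voices to [g] by assimilation. /nokvadoheupidabu/ → nogvadoheupidabu.
Rule 4 (high vowel syncope): no segment meets the environment; /nogvadoheupidabu/ is unchanged.
Rule 5 (intervocalic spirantization): /d/ is a stop between vowels /a/ and /o/, so it spirantizes to the fricative [z]. /p/ is a stop between vowels /u/ and /i/, so it spirantizes to the fricative [f]. /d/ is a stop between vowels /i/ and /a/, so it spirantizes to the fricative [z]. /b/ is a stop between vowels /a/ and /u/, so it spirantizes to the fricative [v]. /nogvadoheupidabu/ → nogvazoheufizavu.

nogvazoheufizavu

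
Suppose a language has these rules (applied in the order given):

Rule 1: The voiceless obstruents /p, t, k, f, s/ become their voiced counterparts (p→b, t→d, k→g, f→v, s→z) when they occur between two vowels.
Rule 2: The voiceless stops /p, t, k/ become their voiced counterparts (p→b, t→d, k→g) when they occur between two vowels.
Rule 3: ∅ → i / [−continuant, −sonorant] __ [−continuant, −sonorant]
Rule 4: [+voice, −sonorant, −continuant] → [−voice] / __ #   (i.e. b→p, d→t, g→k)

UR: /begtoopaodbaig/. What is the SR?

begitoobaodibaik

Rule 1 (intervocalic voicing): /p/ is a voiceless obstruent between vowels /o/ and /a/, so it voices to [b]. /begtoopaodbaig/ → begtoobaodbaig.
Rule 2 (intervocalic voicing): no segment meets the environment; /begtoobaodbaig/ is unchanged.
Rule 3 (stop-cluster i-epenthesis): /g/ and /t/ form a stop–stop cluster, so [i] is inserted between them. /d/ and /b/ form a stop–stop cluster, so [i] is inserted between them. /begtoobaodbaig/ → begitoobaodibaig.
Rule 4 (final devoicing): /g/ is a voiced stop in word-final position, so it devoices to [k]. /begitoobaodibaig/ → begitoobaodibaik.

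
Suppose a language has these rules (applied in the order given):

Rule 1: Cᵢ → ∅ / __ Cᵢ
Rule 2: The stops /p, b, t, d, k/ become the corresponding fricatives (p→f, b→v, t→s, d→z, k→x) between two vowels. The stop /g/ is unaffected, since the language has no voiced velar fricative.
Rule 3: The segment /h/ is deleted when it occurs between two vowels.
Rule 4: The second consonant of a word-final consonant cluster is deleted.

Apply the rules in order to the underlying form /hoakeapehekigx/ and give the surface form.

hoaxeafeexig

Rule 1 (degemination): no segment meets the environment; /hoakeapehekigx/ is unchanged.
Rule 2 (intervocalic spirantization): /k/ is a stop between vowels /a/ and /e/, so it spirantizes to the fricative [x]. /p/ is a stop between vowels /a/ and /e/, so it spirantizes to the fricative [f]. /k/ is a stop between vowels /e/ and /i/, so it spirantizes to the fricative [x]. /hoakeapehekigx/ → hoaxeafehexigx.
Rule 3 (intervocalic h-deletion): /h/ occurs between vowels /e/ and /e/, so it deletes. /hoaxeafehexigx/ → hoaxeafeexigx.
Rule 4 (final cluster simplification): /x/ is the second consonant of a word-final cluster /gx/, so it deletes. /hoaxeafeexigx/ → hoaxeafeexig.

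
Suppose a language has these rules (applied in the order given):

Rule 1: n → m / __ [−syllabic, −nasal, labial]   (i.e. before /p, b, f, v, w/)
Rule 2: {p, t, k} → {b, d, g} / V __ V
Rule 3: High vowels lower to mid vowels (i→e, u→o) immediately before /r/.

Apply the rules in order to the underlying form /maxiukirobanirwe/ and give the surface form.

Rule 1 (nasal place assimilation): no segment meets the environment; /maxiukirobanirwe/ is unchanged.
Rule 2 (intervocalic voicing): /k/ is a voiceless stop between vowels /u/ and /i/, so it voices to [g]. /maxiukirobanirwe/ → maxiugirobanirwe.
Rule 3 (pre-rhotic lowering): /i/ is a high vowel immediately before /r/, so it lowers to [e]. /i/ is a high vowel immediately before /r/, so it lowers to [e]. /maxiugirobanirwe/ → maxiugerobanerwe.

maxiugerobanerwe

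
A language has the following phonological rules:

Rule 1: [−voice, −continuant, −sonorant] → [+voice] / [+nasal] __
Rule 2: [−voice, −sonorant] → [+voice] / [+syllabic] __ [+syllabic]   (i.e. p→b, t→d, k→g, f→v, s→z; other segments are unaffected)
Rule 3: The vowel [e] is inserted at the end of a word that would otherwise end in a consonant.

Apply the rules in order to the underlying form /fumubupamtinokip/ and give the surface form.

fumububamdinogipe

Rule 1 (post-nasal voicing): /t/ is a voiceless stop immediately after the nasal /m/, so it voices to [d]. /fumubupamtinokip/ → fumubupamdinokip.
Rule 2 (intervocalic voicing): /p/ is a voiceless obstruent between vowels /u/ and /a/, so it voices to [b]. /k/ is a voiceless obstruent between vowels /o/ and /i/, so it voices to [g]. /fumubupamdinokip/ → fumububamdinogip.
Rule 3 (final e-epenthesis): the form ends in the consonant /p/, so [e] is inserted word-finally. /fumububamdinogip/ → fumububamdinogipe.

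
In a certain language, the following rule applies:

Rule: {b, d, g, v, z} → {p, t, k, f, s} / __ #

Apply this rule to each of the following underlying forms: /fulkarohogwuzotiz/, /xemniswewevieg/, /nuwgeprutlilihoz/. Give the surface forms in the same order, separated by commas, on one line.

/fulkarohogwuzotiz/: /z/ is a voiced obstruent in word-final position, so it devoices to [s]. → [fulkarohogwuzotis].
/xemniswewevieg/: /g/ is a voiced obstruent in word-final position, so it devoices to [k]. → [xemnisweweviek].
/nuwgeprutlilihoz/: /z/ is a voiced obstruent in word-final position, so it devoices to [s]. → [nuwgeprutlilihos].

fulkarohogwuzotis, xemnisweweviek, nuwgeprutlilihos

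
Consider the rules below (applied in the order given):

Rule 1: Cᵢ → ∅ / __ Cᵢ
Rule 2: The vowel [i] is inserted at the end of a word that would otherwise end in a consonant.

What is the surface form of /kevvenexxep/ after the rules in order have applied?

Rule 1 (degemination): /vv/ is a geminate; the first /v/ deletes. /xx/ is a geminate; the first /x/ deletes. /kevvenexxep/ → kevenexep.
Rule 2 (final i-epenthesis): the form ends in the consonant /p/, so [i] is inserted word-finally. /kevenexep/ → kevenexepi.

kevenexepi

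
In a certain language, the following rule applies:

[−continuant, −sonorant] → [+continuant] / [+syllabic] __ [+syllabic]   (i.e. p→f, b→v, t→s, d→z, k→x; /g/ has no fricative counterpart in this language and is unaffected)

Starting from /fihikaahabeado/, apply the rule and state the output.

fihixaahaveazo

/k/ is a stop between vowels /i/ and /a/, so it spirantizes to the fricative [x].
/b/ is a stop between vowels /a/ and /e/, so it spirantizes to the fricative [v].
/d/ is a stop between vowels /a/ and /o/, so it spirantizes to the fricative [z].
Surface form: [fihixaahaveazo].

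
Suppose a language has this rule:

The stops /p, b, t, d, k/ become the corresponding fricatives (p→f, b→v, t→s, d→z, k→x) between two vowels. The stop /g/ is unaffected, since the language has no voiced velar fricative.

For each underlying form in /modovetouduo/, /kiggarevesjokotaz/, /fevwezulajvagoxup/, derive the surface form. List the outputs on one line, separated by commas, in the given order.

mozovesouzuo, kiggarevesjoxosaz, fevwezulajvagoxup

/modovetouduo/: /d/ is a stop between vowels /o/ and /o/, so it spirantizes to the fricative [z]. /t/ is a stop between vowels /e/ and /o/, so it spirantizes to the fricative [s]. /d/ is a stop between vowels /u/ and /u/, so it spirantizes to the fricative [z]. → [mozovesouzuo].
/kiggarevesjokotaz/: /k/ is a stop between vowels /o/ and /o/, so it spirantizes to the fricative [x]. /t/ is a stop between vowels /o/ and /a/, so it spirantizes to the fricative [s]. → [kiggarevesjoxosaz].
/fevwezulajvagoxup/: the rule's environment is not met; surfaces unchanged as [fevwezulajvagoxup].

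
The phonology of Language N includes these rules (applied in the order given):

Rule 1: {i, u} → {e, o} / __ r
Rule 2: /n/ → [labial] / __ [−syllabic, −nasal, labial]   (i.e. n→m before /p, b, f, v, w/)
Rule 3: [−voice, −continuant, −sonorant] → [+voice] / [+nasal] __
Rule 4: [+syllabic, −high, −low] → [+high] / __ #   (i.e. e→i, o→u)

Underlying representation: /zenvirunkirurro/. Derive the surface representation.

Rule 1 (pre-rhotic lowering): /i/ is a high vowel immediately before /r/, so it lowers to [e]. /i/ is a high vowel immediately before /r/, so it lowers to [e]. /u/ is a high vowel immediately before /r/, so it lowers to [o]. /zenvirunkirurro/ → zenverunkerorro.
Rule 2 (nasal place assimilation): /n/ precedes the labial consonant /v/, so it assimilates in place to [m]. /zenverunkerorro/ → zemverunkerorro.
Rule 3 (post-nasal voicing): /k/ is a voiceless stop immediately after the nasal /n/, so it voices to [g]. /zemverunkerorro/ → zemverungerorro.
Rule 4 (final vowel raising): /o/ is a mid vowel in word-final position, so it raises to [u]. /zemverungerorro/ → zemverungerorru.

zemverungerorru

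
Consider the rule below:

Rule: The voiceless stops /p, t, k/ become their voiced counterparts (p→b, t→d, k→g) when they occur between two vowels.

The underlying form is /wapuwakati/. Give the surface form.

wabuwagadi

/p/ is a voiceless stop between vowels /a/ and /u/, so it voices to [b].
/k/ is a voiceless stop between vowels /a/ and /a/, so it voices to [g].
/t/ is a voiceless stop between vowels /a/ and /i/, so it voices to [d].
Surface form: [wabuwagadi].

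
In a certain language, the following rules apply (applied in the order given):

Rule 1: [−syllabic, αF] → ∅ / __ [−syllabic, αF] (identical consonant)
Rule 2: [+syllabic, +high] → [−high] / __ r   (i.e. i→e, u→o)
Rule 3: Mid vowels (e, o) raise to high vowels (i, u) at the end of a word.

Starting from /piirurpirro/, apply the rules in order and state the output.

Rule 1 (degemination): /rr/ is a geminate; the first /r/ deletes. /piirurpirro/ → piirurpiro.
Rule 2 (pre-rhotic lowering): /i/ is a high vowel immediately before /r/, so it lowers to [e]. /u/ is a high vowel immediately before /r/, so it lowers to [o]. /i/ is a high vowel immediately before /r/, so it lowers to [e]. /piirurpiro/ → pierorpero.
Rule 3 (final vowel raising): /o/ is a mid vowel in word-final position, so it raises to [u]. /pierorpero/ → pierorperu.

pierorperu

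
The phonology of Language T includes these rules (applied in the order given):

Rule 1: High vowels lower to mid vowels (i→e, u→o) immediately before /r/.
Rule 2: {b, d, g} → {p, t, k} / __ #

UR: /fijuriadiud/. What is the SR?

fijoriadiut

Rule 1 (pre-rhotic lowering): /u/ is a high vowel immediately before /r/, so it lowers to [o]. /fijuriadiud/ → fijoriadiud.
Rule 2 (final devoicing): /d/ is a voiced stop in word-final position, so it devoices to [t]. /fijoriadiud/ → fijoriadiut.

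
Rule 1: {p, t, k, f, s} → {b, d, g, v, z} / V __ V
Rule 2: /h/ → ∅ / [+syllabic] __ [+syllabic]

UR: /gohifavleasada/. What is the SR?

goivavleazada

Rule 1 (intervocalic voicing): /f/ is a voiceless obstruent between vowels /i/ and /a/, so it voices to [v]. /s/ is a voiceless obstruent between vowels /a/ and /a/, so it voices to [z]. /gohifavleasada/ → gohivavleazada.
Rule 2 (intervocalic h-deletion): /h/ occurs between vowels /o/ and /i/, so it deletes. /gohivavleazada/ → goivavleazada.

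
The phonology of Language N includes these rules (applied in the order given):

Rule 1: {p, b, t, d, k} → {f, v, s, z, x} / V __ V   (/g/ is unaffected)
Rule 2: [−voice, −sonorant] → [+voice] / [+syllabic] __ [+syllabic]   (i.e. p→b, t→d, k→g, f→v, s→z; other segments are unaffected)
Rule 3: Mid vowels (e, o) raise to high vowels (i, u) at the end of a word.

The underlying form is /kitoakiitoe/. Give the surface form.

kizoaxiizoi

Rule 1 (intervocalic spirantization): /t/ is a stop between vowels /i/ and /o/, so it spirantizes to the fricative [s]. /k/ is a stop between vowels /a/ and /i/, so it spirantizes to the fricative [x]. /t/ is a stop between vowels /i/ and /o/, so it spirantizes to the fricative [s]. /kitoakiitoe/ → kisoaxiisoe.
Rule 2 (intervocalic voicing): /s/ is a voiceless obstruent between vowels /i/ and /o/, so it voices to [z]. /s/ is a voiceless obstruent between vowels /i/ and /o/, so it voices to [z]. /kisoaxiisoe/ → kizoaxiizoe.
Rule 3 (final vowel raising): /e/ is a mid vowel in word-final position, so it raises to [i]. /kizoaxiizoe/ → kizoaxiizoi.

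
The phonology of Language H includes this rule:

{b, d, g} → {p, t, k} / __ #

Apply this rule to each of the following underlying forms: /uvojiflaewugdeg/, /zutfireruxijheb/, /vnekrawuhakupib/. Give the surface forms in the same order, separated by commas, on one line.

uvojiflaewugdek, zutfireruxijhep, vnekrawuhakupip

/uvojiflaewugdeg/: /g/ is a voiced stop in word-final position, so it devoices to [k]. → [uvojiflaewugdek].
/zutfireruxijheb/: /b/ is a voiced stop in word-final position, so it devoices to [p]. → [zutfireruxijhep].
/vnekrawuhakupib/: /b/ is a voiced stop in word-final position, so it devoices to [p]. → [vnekrawuhakupip].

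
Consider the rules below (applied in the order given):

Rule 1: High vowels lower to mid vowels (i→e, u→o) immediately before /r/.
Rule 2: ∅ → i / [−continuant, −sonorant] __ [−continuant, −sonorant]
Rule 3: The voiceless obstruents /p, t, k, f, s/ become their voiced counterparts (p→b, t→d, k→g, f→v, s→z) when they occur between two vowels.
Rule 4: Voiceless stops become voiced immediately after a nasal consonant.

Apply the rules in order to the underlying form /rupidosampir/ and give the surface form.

Rule 1 (pre-rhotic lowering): /i/ is a high vowel immediately before /r/, so it lowers to [e]. /rupidosampir/ → rupidosamper.
Rule 2 (stop-cluster i-epenthesis): no segment meets the environment; /rupidosamper/ is unchanged.
Rule 3 (intervocalic voicing): /p/ is a voiceless obstruent between vowels /u/ and /i/, so it voices to [b]. /s/ is a voiceless obstruent between vowels /o/ and /a/, so it voices to [z]. /rupidosamper/ → rubidozamper.
Rule 4 (post-nasal voicing): /p/ is a voiceless stop immediately after the nasal /m/, so it voices to [b]. /rubidozamper/ → rubidozamber.

rubidozamber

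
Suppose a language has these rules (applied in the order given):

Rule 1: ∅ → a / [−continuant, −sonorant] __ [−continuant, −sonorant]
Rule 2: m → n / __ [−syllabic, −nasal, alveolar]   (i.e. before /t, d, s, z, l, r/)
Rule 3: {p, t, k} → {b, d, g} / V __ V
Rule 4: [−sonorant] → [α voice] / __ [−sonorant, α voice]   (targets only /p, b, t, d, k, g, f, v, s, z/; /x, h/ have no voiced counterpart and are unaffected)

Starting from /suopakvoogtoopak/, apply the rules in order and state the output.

suobagvoogadoobak

Rule 1 (stop-cluster a-epenthesis): /g/ and /t/ form a stop–stop cluster, so [a] is inserted between them. /suopakvoogtoopak/ → suopakvoogatoopak.
Rule 2 (nasal place assimilation): no segment meets the environment; /suopakvoogatoopak/ is unchanged.
Rule 3 (intervocalic voicing): /p/ is a voiceless stop between vowels /o/ and /a/, so it voices to [b]. /t/ is a voiceless stop between vowels /a/ and /o/, so it voices to [d]. /p/ is a voiceless stop between vowels /o/ and /a/, so it voices to [b]. /suopakvoogatoopak/ → suobakvoogadoobak.
Rule 4 (regressive voicing assimilation): /k/ precedes the voiced obstruent /v/, so it voices to [g] by assimilation. /suobakvoogadoobak/ → suobagvoogadoobak.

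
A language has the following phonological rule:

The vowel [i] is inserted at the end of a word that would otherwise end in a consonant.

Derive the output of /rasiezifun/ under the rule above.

the form ends in the consonant /n/, so [i] is inserted word-finally.
Surface form: [rasiezifuni].

rasiezifuni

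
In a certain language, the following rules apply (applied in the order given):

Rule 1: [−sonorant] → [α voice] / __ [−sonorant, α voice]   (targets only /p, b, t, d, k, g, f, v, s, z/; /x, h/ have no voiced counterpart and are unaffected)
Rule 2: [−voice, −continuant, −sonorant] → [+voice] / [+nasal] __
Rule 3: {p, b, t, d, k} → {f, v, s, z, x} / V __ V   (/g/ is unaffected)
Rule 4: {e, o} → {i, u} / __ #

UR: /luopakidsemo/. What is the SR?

Rule 1 (regressive voicing assimilation): /d/ precedes the voiceless obstruent /s/, so it devoices to [t] by assimilation. /luopakidsemo/ → luopakitsemo.
Rule 2 (post-nasal voicing): no segment meets the environment; /luopakitsemo/ is unchanged.
Rule 3 (intervocalic spirantization): /p/ is a stop between vowels /o/ and /a/, so it spirantizes to the fricative [f]. /k/ is a stop between vowels /a/ and /i/, so it spirantizes to the fricative [x]. /luopakitsemo/ → luofaxitsemo.
Rule 4 (final vowel raising): /o/ is a mid vowel in word-final position, so it raises to [u]. /luofaxitsemo/ → luofaxitsemu.

luofaxitsemu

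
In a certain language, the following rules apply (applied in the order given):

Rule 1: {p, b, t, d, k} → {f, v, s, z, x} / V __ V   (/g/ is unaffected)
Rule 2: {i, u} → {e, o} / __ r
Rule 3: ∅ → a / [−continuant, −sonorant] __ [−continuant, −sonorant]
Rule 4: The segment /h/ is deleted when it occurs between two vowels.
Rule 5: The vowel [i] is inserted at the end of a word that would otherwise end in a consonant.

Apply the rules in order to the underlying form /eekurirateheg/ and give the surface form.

eexoreraseegi

Rule 1 (intervocalic spirantization): /k/ is a stop between vowels /e/ and /u/, so it spirantizes to the fricative [x]. /t/ is a stop between vowels /a/ and /e/, so it spirantizes to the fricative [s]. /eekurirateheg/ → eexuriraseheg.
Rule 2 (pre-rhotic lowering): /u/ is a high vowel immediately before /r/, so it lowers to [o]. /i/ is a high vowel immediately before /r/, so it lowers to [e]. /eexuriraseheg/ → eexoreraseheg.
Rule 3 (stop-cluster a-epenthesis): no segment meets the environment; /eexoreraseheg/ is unchanged.
Rule 4 (intervocalic h-deletion): /h/ occurs between vowels /e/ and /e/, so it deletes. /eexoreraseheg/ → eexoreraseeg.
Rule 5 (final i-epenthesis): the form ends in the consonant /g/, so [i] is inserted word-finally. /eexoreraseeg/ → eexoreraseegi.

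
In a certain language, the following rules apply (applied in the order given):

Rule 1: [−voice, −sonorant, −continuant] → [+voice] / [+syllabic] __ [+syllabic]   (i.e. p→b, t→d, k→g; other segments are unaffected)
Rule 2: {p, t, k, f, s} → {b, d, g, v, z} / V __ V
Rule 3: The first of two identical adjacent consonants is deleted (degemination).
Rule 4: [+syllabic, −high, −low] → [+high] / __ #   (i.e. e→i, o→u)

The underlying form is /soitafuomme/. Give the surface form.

soidavuomi

Rule 1 (intervocalic voicing): /t/ is a voiceless stop between vowels /i/ and /a/, so it voices to [d]. /soitafuomme/ → soidafuomme.
Rule 2 (intervocalic voicing): /f/ is a voiceless obstruent between vowels /a/ and /u/, so it voices to [v]. /soidafuomme/ → soidavuomme.
Rule 3 (degemination): /mm/ is a geminate; the first /m/ deletes. /soidavuomme/ → soidavuome.
Rule 4 (final vowel raising): /e/ is a mid vowel in word-final position, so it raises to [i]. /soidavuome/ → soidavuomi.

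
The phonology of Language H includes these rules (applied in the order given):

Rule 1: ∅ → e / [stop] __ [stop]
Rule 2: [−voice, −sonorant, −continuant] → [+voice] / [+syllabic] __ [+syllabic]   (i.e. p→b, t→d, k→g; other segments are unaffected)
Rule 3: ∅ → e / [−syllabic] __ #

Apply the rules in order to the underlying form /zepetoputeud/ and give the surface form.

zebedobudeude

Rule 1 (stop-cluster e-epenthesis): no segment meets the environment; /zepetoputeud/ is unchanged.
Rule 2 (intervocalic voicing): /p/ is a voiceless stop between vowels /e/ and /e/, so it voices to [b]. /t/ is a voiceless stop between vowels /e/ and /o/, so it voices to [d]. /p/ is a voiceless stop between vowels /o/ and /u/, so it voices to [b]. /t/ is a voiceless stop between vowels /u/ and /e/, so it voices to [d]. /zepetoputeud/ → zebedobudeud.
Rule 3 (final e-epenthesis): the form ends in the consonant /d/, so [e] is inserted word-finally. /zebedobudeud/ → zebedobudeude.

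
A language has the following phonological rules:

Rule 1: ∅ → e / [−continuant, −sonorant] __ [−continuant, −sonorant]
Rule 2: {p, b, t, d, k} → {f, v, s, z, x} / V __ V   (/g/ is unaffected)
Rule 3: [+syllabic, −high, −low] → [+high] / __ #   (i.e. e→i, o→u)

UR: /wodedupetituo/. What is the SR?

wozezufesisuu

Rule 1 (stop-cluster e-epenthesis): no segment meets the environment; /wodedupetituo/ is unchanged.
Rule 2 (intervocalic spirantization): /d/ is a stop between vowels /o/ and /e/, so it spirantizes to the fricative [z]. /d/ is a stop between vowels /e/ and /u/, so it spirantizes to the fricative [z]. /p/ is a stop between vowels /u/ and /e/, so it spirantizes to the fricative [f]. /t/ is a stop between vowels /e/ and /i/, so it spirantizes to the fricative [s]. /t/ is a stop between vowels /i/ and /u/, so it spirantizes to the fricative [s]. /wodedupetituo/ → wozezufesisuo.
Rule 3 (final vowel raising): /o/ is a mid vowel in word-final position, so it raises to [u]. /wozezufesisuo/ → wozezufesisuu.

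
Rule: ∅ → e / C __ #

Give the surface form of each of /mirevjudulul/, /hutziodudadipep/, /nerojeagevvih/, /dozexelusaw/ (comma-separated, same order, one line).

/mirevjudulul/: the form ends in the consonant /l/, so [e] is inserted word-finally. → [mirevjudulule].
/hutziodudadipep/: the form ends in the consonant /p/, so [e] is inserted word-finally. → [hutziodudadipepe].
/nerojeagevvih/: the form ends in the consonant /h/, so [e] is inserted word-finally. → [nerojeagevvihe].
/dozexelusaw/: the form ends in the consonant /w/, so [e] is inserted word-finally. → [dozexelusawe].

mirevjudulule, hutziodudadipepe, nerojeagevvihe, dozexelusawe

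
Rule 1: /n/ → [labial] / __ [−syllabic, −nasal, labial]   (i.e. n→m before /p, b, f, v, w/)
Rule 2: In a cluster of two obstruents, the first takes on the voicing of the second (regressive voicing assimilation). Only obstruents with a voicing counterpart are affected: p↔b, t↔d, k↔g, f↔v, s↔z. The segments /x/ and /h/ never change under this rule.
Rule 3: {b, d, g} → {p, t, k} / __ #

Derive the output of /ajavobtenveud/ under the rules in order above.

Rule 1 (nasal place assimilation): /n/ precedes the labial consonant /v/, so it assimilates in place to [m]. /ajavobtenveud/ → ajavobtemveud.
Rule 2 (regressive voicing assimilation): /b/ precedes the voiceless obstruent /t/, so it devoices to [p] by assimilation. /ajavobtemveud/ → ajavoptemveud.
Rule 3 (final devoicing): /d/ is a voiced stop in word-final position, so it devoices to [t]. /ajavoptemveud/ → ajavoptemveut.

ajavoptemveut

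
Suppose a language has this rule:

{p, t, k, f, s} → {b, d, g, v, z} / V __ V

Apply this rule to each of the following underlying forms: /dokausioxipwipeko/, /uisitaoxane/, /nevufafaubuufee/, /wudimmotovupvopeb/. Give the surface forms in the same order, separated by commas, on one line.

dogauzioxipwibego, uizidaoxane, nevuvavaubuuvee, wudimmodovupvobeb

/dokausioxipwipeko/: /k/ is a voiceless obstruent between vowels /o/ and /a/, so it voices to [g]. /s/ is a voiceless obstruent between vowels /u/ and /i/, so it voices to [z]. /p/ is a voiceless obstruent between vowels /i/ and /e/, so it voices to [b]. /k/ is a voiceless obstruent between vowels /e/ and /o/, so it voices to [g]. → [dogauzioxipwibego].
/uisitaoxane/: /s/ is a voiceless obstruent between vowels /i/ and /i/, so it voices to [z]. /t/ is a voiceless obstruent between vowels /i/ and /a/, so it voices to [d]. → [uizidaoxane].
/nevufafaubuufee/: /f/ is a voiceless obstruent between vowels /u/ and /a/, so it voices to [v]. /f/ is a voiceless obstruent between vowels /a/ and /a/, so it voices to [v]. /f/ is a voiceless obstruent between vowels /u/ and /e/, so it voices to [v]. → [nevuvavaubuuvee].
/wudimmotovupvopeb/: /t/ is a voiceless obstruent between vowels /o/ and /o/, so it voices to [d]. /p/ is a voiceless obstruent between vowels /o/ and /e/, so it voices to [b]. → [wudimmodovupvobeb].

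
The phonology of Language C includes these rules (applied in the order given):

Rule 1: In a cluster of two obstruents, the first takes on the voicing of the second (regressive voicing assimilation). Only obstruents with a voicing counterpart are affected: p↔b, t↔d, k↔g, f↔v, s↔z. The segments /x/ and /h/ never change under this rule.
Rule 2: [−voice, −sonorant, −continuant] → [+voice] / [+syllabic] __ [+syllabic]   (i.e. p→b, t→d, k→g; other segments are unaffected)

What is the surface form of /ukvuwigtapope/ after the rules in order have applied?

ugvuwiktabobe

Rule 1 (regressive voicing assimilation): /k/ precedes the voiced obstruent /v/, so it voices to [g] by assimilation. /g/ precedes the voiceless obstruent /t/, so it devoices to [k] by assimilation. /ukvuwigtapope/ → ugvuwiktapope.
Rule 2 (intervocalic voicing): /p/ is a voiceless stop between vowels /a/ and /o/, so it voices to [b]. /p/ is a voiceless stop between vowels /o/ and /e/, so it voices to [b]. /ugvuwiktapope/ → ugvuwiktabobe.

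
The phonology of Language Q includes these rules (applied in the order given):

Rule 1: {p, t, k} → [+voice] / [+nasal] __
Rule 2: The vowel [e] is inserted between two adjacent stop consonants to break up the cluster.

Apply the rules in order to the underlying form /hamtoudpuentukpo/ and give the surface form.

Rule 1 (post-nasal voicing): /t/ is a voiceless stop immediately after the nasal /m/, so it voices to [d]. /t/ is a voiceless stop immediately after the nasal /n/, so it voices to [d]. /hamtoudpuentukpo/ → hamdoudpuendukpo.
Rule 2 (stop-cluster e-epenthesis): /d/ and /p/ form a stop–stop cluster, so [e] is inserted between them. /k/ and /p/ form a stop–stop cluster, so [e] is inserted between them. /hamdoudpuendukpo/ → hamdoudepuendukepo.

hamdoudepuendukepo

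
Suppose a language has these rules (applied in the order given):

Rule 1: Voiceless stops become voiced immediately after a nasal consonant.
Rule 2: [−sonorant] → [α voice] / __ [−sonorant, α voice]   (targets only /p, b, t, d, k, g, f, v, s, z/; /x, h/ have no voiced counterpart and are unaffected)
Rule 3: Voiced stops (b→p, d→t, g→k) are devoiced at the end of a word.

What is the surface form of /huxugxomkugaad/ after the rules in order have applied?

huxukxomgugaat

Rule 1 (post-nasal voicing): /k/ is a voiceless stop immediately after the nasal /m/, so it voices to [g]. /huxugxomkugaad/ → huxugxomgugaad.
Rule 2 (regressive voicing assimilation): /g/ precedes the voiceless obstruent /x/, so it devoices to [k] by assimilation. /huxugxomgugaad/ → huxukxomgugaad.
Rule 3 (final devoicing): /d/ is a voiced stop in word-final position, so it devoices to [t]. /huxukxomgugaad/ → huxukxomgugaat.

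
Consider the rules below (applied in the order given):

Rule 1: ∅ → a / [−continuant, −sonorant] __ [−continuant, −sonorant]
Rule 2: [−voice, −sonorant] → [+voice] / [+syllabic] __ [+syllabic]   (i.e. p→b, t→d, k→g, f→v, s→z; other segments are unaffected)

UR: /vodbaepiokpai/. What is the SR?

vodabaebiogabai

Rule 1 (stop-cluster a-epenthesis): /d/ and /b/ form a stop–stop cluster, so [a] is inserted between them. /k/ and /p/ form a stop–stop cluster, so [a] is inserted between them. /vodbaepiokpai/ → vodabaepiokapai.
Rule 2 (intervocalic voicing): /p/ is a voiceless obstruent between vowels /e/ and /i/, so it voices to [b]. /k/ is a voiceless obstruent between vowels /o/ and /a/, so it voices to [g]. /p/ is a voiceless obstruent between vowels /a/ and /a/, so it voices to [b]. /vodabaepiokapai/ → vodabaebiogabai.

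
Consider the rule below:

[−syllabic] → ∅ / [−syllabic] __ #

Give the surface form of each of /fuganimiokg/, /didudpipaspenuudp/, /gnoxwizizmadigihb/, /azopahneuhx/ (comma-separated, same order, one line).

/fuganimiokg/: /g/ is the second consonant of a word-final cluster /kg/, so it deletes. → [fuganimiok].
/didudpipaspenuudp/: /p/ is the second consonant of a word-final cluster /dp/, so it deletes. → [didudpipaspenuud].
/gnoxwizizmadigihb/: /b/ is the second consonant of a word-final cluster /hb/, so it deletes. → [gnoxwizizmadigih].
/azopahneuhx/: /x/ is the second consonant of a word-final cluster /hx/, so it deletes. → [azopahneuh].

fuganimiok, didudpipaspenuud, gnoxwizizmadigih, azopahneuh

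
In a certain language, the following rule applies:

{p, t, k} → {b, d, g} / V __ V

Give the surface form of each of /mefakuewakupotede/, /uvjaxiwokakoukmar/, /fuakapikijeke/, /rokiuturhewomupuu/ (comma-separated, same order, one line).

/mefakuewakupotede/: /k/ is a voiceless stop between vowels /a/ and /u/, so it voices to [g]. /k/ is a voiceless stop between vowels /a/ and /u/, so it voices to [g]. /p/ is a voiceless stop between vowels /u/ and /o/, so it voices to [b]. /t/ is a voiceless stop between vowels /o/ and /e/, so it voices to [d]. → [mefaguewagubodede].
/uvjaxiwokakoukmar/: /k/ is a voiceless stop between vowels /o/ and /a/, so it voices to [g]. /k/ is a voiceless stop between vowels /a/ and /o/, so it voices to [g]. → [uvjaxiwogagoukmar].
/fuakapikijeke/: /k/ is a voiceless stop between vowels /a/ and /a/, so it voices to [g]. /p/ is a voiceless stop between vowels /a/ and /i/, so it voices to [b]. /k/ is a voiceless stop between vowels /i/ and /i/, so it voices to [g]. /k/ is a voiceless stop between vowels /e/ and /e/, so it voices to [g]. → [fuagabigijege].
/rokiuturhewomupuu/: /k/ is a voiceless stop between vowels /o/ and /i/, so it voices to [g]. /t/ is a voiceless stop between vowels /u/ and /u/, so it voices to [d]. /p/ is a voiceless stop between vowels /u/ and /u/, so it voices to [b]. → [rogiudurhewomubuu].

mefaguewagubodede, uvjaxiwogagoukmar, fuagabigijege, rogiudurhewomubuu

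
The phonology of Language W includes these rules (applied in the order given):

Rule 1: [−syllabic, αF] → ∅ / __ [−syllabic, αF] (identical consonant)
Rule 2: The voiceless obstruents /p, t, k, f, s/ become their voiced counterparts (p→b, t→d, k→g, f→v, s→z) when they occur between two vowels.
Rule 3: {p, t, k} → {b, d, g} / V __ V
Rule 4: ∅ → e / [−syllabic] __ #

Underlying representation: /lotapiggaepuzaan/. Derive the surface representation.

lodabigaebuzaane

Rule 1 (degemination): /gg/ is a geminate; the first /g/ deletes. /lotapiggaepuzaan/ → lotapigaepuzaan.
Rule 2 (intervocalic voicing): /t/ is a voiceless obstruent between vowels /o/ and /a/, so it voices to [d]. /p/ is a voiceless obstruent between vowels /a/ and /i/, so it voices to [b]. /p/ is a voiceless obstruent between vowels /e/ and /u/, so it voices to [b]. /lotapigaepuzaan/ → lodabigaebuzaan.
Rule 3 (intervocalic voicing): no segment meets the environment; /lodabigaebuzaan/ is unchanged.
Rule 4 (final e-epenthesis): the form ends in the consonant /n/, so [e] is inserted word-finally. /lodabigaebuzaan/ → lodabigaebuzaane.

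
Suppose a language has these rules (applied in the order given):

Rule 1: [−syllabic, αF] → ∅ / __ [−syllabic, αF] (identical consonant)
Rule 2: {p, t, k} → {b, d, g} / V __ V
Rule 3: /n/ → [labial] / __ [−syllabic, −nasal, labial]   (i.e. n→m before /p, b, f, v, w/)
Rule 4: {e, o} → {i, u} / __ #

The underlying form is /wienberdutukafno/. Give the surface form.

Rule 1 (degemination): no segment meets the environment; /wienberdutukafno/ is unchanged.
Rule 2 (intervocalic voicing): /t/ is a voiceless stop between vowels /u/ and /u/, so it voices to [d]. /k/ is a voiceless stop between vowels /u/ and /a/, so it voices to [g]. /wienberdutukafno/ → wienberdudugafno.
Rule 3 (nasal place assimilation): /n/ precedes the labial consonant /b/, so it assimilates in place to [m]. /wienberdudugafno/ → wiemberdudugafno.
Rule 4 (final vowel raising): /o/ is a mid vowel in word-final position, so it raises to [u]. /wiemberdudugafno/ → wiemberdudugafnu.

wiemberdudugafnu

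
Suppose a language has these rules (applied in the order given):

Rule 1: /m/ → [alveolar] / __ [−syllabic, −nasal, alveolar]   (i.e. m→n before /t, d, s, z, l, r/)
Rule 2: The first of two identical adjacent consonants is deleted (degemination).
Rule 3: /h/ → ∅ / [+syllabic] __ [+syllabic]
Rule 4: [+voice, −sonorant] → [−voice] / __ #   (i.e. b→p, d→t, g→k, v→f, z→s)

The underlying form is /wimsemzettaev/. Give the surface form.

Rule 1 (nasal place assimilation): /m/ precedes the alveolar consonant /s/, so it assimilates in place to [n]. /m/ precedes the alveolar consonant /z/, so it assimilates in place to [n]. /wimsemzettaev/ → winsenzettaev.
Rule 2 (degemination): /tt/ is a geminate; the first /t/ deletes. /winsenzettaev/ → winsenzetaev.
Rule 3 (intervocalic h-deletion): no segment meets the environment; /winsenzetaev/ is unchanged.
Rule 4 (final devoicing): /v/ is a voiced obstruent in word-final position, so it devoices to [f]. /winsenzetaev/ → winsenzetaef.

winsenzetaef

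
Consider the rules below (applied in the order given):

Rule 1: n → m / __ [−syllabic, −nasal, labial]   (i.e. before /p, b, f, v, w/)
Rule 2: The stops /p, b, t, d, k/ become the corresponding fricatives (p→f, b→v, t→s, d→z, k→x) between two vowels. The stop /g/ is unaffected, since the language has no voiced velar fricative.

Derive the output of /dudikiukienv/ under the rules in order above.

duzixiuxiemv

Rule 1 (nasal place assimilation): /n/ precedes the labial consonant /v/, so it assimilates in place to [m]. /dudikiukienv/ → dudikiukiemv.
Rule 2 (intervocalic spirantization): /d/ is a stop between vowels /u/ and /i/, so it spirantizes to the fricative [z]. /k/ is a stop between vowels /i/ and /i/, so it spirantizes to the fricative [x]. /k/ is a stop between vowels /u/ and /i/, so it spirantizes to the fricative [x]. /dudikiukiemv/ → duzixiuxiemv.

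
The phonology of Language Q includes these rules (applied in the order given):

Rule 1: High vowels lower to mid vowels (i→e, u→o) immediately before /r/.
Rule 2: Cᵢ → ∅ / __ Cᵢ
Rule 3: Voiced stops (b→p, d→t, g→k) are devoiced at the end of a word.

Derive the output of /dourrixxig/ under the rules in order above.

Rule 1 (pre-rhotic lowering): /u/ is a high vowel immediately before /r/, so it lowers to [o]. /dourrixxig/ → doorrixxig.
Rule 2 (degemination): /rr/ is a geminate; the first /r/ deletes. /xx/ is a geminate; the first /x/ deletes. /doorrixxig/ → doorixig.
Rule 3 (final devoicing): /g/ is a voiced stop in word-final position, so it devoices to [k]. /doorixig/ → doorixik.

doorixik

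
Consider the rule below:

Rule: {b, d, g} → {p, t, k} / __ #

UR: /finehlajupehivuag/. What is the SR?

finehlajupehivuak

/g/ is a voiced stop in word-final position, so it devoices to [k].
Surface form: [finehlajupehivuak].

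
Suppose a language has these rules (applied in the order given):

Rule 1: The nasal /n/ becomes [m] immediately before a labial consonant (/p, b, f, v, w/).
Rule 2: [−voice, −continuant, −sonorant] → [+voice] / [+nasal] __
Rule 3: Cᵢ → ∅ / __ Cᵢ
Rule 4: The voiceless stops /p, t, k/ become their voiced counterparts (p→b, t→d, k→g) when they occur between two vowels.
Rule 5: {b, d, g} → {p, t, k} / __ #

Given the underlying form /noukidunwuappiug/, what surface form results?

nougidumwuabiuk

Rule 1 (nasal place assimilation): /n/ precedes the labial consonant /w/, so it assimilates in place to [m]. /noukidunwuappiug/ → noukidumwuappiug.
Rule 2 (post-nasal voicing): no segment meets the environment; /noukidumwuappiug/ is unchanged.
Rule 3 (degemination): /pp/ is a geminate; the first /p/ deletes. /noukidumwuappiug/ → noukidumwuapiug.
Rule 4 (intervocalic voicing): /k/ is a voiceless stop between vowels /u/ and /i/, so it voices to [g]. /p/ is a voiceless stop between vowels /a/ and /i/, so it voices to [b]. /noukidumwuapiug/ → nougidumwuabiug.
Rule 5 (final devoicing): /g/ is a voiced stop in word-final position, so it devoices to [k]. /nougidumwuabiug/ → nougidumwuabiuk.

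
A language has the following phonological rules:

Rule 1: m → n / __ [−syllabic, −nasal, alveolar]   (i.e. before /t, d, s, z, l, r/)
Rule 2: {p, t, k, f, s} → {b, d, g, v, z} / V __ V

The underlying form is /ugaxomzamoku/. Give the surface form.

ugaxonzamogu

Rule 1 (nasal place assimilation): /m/ precedes the alveolar consonant /z/, so it assimilates in place to [n]. /ugaxomzamoku/ → ugaxonzamoku.
Rule 2 (intervocalic voicing): /k/ is a voiceless obstruent between vowels /o/ and /u/, so it voices to [g]. /ugaxonzamoku/ → ugaxonzamogu.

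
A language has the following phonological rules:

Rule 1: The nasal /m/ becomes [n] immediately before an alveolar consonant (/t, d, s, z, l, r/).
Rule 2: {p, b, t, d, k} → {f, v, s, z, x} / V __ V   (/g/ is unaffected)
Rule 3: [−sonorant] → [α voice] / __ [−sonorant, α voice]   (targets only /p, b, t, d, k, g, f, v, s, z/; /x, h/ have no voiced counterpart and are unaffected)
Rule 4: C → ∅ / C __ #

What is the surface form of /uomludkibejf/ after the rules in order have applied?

Rule 1 (nasal place assimilation): /m/ precedes the alveolar consonant /l/, so it assimilates in place to [n]. /uomludkibejf/ → uonludkibejf.
Rule 2 (intervocalic spirantization): /b/ is a stop between vowels /i/ and /e/, so it spirantizes to the fricative [v]. /uonludkibejf/ → uonludkivejf.
Rule 3 (regressive voicing assimilation): /d/ precedes the voiceless obstruent /k/, so it devoices to [t] by assimilation. /uonludkivejf/ → uonlutkivejf.
Rule 4 (final cluster simplification): /f/ is the second consonant of a word-final cluster /jf/, so it deletes. /uonlutkivejf/ → uonlutkivej.

uonlutkivej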